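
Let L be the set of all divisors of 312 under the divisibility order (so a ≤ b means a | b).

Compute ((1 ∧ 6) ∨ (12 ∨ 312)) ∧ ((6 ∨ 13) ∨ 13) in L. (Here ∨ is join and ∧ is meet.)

1 ∧ 6 = 1
12 ∨ 312 = 312
1 ∨ 312 = 312
6 ∨ 13 = 78
78 ∨ 13 = 78
312 ∧ 78 = 78

78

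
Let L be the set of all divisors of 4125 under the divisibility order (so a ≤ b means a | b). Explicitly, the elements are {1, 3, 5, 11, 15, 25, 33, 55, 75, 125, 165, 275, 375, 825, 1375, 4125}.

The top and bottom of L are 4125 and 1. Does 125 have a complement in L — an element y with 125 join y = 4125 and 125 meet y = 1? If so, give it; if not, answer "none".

33

Need y with 125 ∨ y = 4125 and 125 ∧ y = 1.
Checking each element gives: 33.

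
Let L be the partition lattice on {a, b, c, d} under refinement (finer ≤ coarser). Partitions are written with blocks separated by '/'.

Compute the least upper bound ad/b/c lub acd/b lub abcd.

The join of ad/b/c, acd/b, abcd merges any blocks that overlap across the partitions, giving abcd.

abcd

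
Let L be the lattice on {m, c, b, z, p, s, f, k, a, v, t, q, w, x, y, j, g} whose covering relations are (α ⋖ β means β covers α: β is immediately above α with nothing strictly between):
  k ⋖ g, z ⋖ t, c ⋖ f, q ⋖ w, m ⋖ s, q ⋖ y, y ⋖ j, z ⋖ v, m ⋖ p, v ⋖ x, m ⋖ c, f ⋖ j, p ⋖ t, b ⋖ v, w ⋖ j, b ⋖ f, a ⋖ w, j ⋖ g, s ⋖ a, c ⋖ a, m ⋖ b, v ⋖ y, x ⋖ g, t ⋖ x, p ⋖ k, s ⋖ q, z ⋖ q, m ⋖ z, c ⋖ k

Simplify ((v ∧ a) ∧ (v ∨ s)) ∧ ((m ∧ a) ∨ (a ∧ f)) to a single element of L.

m

v ∧ a = m
v ∨ s = y
m ∧ y = m
m ∧ a = m
a ∧ f = c
m ∨ c = c
m ∧ c = m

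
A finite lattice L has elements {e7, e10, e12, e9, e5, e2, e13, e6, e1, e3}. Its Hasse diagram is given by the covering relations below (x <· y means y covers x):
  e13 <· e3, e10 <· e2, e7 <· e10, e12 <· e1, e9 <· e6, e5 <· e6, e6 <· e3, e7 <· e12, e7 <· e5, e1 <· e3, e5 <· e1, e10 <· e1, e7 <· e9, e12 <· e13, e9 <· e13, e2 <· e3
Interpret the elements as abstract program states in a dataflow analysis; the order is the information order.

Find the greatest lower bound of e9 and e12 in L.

Common lower bounds of {e9, e12}: e7.
The greatest among these is e7.

e7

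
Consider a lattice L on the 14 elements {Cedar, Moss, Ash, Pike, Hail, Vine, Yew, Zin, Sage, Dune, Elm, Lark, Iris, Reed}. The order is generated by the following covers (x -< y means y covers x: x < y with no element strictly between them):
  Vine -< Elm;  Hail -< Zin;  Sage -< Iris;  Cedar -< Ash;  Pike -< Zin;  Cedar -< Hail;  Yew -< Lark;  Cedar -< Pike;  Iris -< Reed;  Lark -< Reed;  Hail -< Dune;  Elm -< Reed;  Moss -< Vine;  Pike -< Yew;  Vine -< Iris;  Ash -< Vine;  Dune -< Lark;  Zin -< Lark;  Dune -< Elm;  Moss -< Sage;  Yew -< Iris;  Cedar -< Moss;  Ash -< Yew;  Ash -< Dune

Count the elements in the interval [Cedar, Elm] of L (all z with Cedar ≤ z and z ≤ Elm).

The interval [Cedar, Elm] = {Ash, Cedar, Dune, Elm, Hail, Moss, Vine}, which has 7 elements.

7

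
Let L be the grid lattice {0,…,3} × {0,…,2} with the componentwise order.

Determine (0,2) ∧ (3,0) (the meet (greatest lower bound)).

In a product of chains, the meet is componentwise min, giving (0,0).

(0,0)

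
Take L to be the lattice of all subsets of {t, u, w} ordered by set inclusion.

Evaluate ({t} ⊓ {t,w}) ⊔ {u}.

{t,u}

{t} ∧ {t,w} = {t}
{t} ∨ {u} = {t,u}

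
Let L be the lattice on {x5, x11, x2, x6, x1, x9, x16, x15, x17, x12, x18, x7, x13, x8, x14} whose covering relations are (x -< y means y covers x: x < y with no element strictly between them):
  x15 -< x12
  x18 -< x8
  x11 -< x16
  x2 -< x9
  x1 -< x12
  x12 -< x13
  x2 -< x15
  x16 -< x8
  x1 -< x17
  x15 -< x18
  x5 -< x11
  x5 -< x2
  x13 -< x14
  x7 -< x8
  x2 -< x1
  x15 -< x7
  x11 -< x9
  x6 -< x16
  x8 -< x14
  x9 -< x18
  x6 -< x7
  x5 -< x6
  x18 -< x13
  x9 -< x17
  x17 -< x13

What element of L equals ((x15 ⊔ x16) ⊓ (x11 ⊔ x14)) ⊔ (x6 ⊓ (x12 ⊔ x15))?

x15 ∨ x16 = x8
x11 ∨ x14 = x14
x8 ∧ x14 = x8
x12 ∨ x15 = x12
x6 ∧ x12 = x5
x8 ∨ x5 = x8

x8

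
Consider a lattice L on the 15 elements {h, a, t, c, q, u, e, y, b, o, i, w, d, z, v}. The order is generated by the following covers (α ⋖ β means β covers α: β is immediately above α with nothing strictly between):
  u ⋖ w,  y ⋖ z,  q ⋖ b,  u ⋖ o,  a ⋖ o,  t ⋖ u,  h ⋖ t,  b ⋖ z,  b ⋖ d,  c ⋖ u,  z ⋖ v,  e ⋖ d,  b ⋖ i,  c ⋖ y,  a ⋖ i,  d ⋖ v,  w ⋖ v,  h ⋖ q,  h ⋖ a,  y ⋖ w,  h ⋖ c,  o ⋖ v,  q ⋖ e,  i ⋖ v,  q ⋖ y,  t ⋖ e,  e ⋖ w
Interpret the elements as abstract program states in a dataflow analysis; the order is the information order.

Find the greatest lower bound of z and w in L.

y

Common lower bounds of {z, w}: c, h, q, y.
The greatest among these is y.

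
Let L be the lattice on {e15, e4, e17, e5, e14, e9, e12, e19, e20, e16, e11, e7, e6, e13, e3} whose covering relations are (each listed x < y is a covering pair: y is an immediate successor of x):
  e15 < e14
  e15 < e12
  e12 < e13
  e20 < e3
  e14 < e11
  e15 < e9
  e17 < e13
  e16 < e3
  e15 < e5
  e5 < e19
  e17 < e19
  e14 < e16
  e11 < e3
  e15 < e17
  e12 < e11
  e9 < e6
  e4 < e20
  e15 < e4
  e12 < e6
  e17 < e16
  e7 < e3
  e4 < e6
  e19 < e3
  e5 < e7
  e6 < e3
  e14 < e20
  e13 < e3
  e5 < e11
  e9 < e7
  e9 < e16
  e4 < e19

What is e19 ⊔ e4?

Common upper bounds of {e19, e4}: e19, e3.
The least among these is e19.

e19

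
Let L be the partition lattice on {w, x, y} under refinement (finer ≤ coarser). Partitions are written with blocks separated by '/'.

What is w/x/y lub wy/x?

The join of w/x/y and wy/x merges any blocks that overlap across the partitions, giving wy/x.

wy/x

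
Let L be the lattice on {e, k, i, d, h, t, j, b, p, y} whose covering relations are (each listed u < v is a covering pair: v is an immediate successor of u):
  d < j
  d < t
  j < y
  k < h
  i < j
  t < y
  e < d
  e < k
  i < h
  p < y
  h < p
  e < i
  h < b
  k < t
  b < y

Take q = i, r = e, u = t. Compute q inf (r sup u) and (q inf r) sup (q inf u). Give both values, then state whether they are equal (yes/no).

r sup u = t, so q inf (r sup u) = i inf t = e.
q inf r = e and q inf u = e, so (q inf r) sup (q inf u) = e sup e = e.
Equal: yes.

e; e; yes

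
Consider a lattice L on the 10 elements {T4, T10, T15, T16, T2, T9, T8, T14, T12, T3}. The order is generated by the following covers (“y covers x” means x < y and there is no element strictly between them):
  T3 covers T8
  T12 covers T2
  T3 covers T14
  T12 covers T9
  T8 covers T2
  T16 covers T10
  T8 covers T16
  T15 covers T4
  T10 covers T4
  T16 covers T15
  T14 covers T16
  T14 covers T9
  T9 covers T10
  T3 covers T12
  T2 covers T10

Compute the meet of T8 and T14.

Common lower bounds of {T8, T14}: T10, T15, T16, T4.
The greatest among these is T16.

T16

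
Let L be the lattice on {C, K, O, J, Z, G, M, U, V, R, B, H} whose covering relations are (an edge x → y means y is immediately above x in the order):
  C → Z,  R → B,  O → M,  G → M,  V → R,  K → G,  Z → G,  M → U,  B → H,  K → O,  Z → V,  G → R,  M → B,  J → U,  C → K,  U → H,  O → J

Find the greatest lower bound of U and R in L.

Common lower bounds of {U, R}: C, G, K, Z.
The greatest among these is G.

G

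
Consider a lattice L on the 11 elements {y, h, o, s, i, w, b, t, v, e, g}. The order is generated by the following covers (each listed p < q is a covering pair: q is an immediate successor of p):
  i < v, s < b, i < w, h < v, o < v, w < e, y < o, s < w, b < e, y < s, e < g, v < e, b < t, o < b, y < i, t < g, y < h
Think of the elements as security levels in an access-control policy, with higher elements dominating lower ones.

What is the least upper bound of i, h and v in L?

Common upper bounds of {i, h, v}: e, g, v.
The least among these is v.

v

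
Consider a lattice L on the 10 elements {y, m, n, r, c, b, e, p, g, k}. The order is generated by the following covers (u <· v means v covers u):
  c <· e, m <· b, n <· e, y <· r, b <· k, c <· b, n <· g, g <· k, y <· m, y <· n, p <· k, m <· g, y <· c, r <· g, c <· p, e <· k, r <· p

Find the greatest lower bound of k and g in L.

g

Common lower bounds of {k, g}: g, m, n, r, y.
The greatest among these is g.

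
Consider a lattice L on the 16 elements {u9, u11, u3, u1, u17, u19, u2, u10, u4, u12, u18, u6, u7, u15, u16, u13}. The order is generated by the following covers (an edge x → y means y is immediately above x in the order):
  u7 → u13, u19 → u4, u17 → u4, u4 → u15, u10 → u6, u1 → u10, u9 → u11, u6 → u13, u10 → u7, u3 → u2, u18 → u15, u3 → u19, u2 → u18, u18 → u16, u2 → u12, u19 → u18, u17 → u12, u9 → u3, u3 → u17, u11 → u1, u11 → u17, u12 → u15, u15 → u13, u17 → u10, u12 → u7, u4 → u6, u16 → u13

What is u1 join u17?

u10

Common upper bounds of {u1, u17}: u10, u13, u6, u7.
The least among these is u10.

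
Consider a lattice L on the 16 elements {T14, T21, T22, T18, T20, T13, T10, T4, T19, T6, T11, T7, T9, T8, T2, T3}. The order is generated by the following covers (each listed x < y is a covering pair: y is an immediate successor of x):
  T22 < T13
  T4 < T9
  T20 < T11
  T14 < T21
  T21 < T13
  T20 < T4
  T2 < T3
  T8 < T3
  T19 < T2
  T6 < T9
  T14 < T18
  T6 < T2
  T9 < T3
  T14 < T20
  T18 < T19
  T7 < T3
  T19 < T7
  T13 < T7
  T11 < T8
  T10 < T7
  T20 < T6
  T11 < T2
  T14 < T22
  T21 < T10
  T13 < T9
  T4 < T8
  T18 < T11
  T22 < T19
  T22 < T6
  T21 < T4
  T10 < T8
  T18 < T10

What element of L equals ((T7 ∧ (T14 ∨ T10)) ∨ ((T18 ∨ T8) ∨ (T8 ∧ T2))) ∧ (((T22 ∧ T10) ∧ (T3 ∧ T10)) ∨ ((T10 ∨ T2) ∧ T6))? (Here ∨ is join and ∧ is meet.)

T14 ∨ T10 = T10
T7 ∧ T10 = T10
T18 ∨ T8 = T8
T8 ∧ T2 = T11
T8 ∨ T11 = T8
T10 ∨ T8 = T8
T22 ∧ T10 = T14
T3 ∧ T10 = T10
T14 ∧ T10 = T14
T10 ∨ T2 = T3
T3 ∧ T6 = T6
T14 ∨ T6 = T6
T8 ∧ T6 = T20

T20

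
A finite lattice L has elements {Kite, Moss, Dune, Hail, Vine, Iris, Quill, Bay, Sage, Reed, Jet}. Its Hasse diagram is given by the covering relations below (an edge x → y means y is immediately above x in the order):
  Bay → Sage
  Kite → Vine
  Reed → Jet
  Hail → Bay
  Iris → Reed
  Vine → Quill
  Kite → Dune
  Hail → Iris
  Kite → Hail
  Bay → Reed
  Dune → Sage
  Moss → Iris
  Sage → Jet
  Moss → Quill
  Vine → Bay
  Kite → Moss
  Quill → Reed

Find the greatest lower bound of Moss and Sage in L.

Common lower bounds of {Moss, Sage}: Kite.
The greatest among these is Kite.

Kite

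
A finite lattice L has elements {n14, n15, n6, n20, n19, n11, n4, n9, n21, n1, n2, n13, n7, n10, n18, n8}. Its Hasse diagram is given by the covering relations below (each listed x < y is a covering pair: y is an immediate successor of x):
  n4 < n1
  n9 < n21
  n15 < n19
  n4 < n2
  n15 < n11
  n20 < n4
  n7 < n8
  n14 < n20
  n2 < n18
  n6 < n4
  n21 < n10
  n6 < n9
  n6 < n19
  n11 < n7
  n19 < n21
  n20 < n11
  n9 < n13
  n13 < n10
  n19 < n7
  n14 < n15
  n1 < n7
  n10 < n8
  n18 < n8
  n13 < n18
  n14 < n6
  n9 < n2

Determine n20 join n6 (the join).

Common upper bounds of {n20, n6}: n1, n18, n2, n4, n7, n8.
The least among these is n4.

n4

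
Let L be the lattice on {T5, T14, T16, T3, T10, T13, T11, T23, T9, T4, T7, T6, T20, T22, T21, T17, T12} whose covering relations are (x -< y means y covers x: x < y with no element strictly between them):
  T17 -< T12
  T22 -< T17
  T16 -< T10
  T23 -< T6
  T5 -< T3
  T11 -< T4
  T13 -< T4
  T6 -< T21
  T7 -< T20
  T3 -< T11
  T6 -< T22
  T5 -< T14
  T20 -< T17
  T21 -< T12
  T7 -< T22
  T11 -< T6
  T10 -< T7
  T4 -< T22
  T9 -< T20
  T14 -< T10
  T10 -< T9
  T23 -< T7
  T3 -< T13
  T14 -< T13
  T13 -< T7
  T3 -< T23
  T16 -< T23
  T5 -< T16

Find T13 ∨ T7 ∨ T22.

T22

Common upper bounds of {T13, T7, T22}: T12, T17, T22.
The least among these is T22.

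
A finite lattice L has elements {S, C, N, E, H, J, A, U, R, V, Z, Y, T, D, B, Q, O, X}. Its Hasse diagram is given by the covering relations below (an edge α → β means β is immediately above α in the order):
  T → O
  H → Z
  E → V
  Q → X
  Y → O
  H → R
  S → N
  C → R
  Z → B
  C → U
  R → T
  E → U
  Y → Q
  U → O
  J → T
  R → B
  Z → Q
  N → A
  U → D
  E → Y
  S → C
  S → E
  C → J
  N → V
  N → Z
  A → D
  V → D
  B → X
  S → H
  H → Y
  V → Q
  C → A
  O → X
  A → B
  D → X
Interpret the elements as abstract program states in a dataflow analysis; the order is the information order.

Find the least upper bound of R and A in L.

Common upper bounds of {R, A}: B, X.
The least among these is B.

B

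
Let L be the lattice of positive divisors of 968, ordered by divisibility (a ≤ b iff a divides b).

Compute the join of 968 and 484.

In the divisibility order, the join is the least common multiple: lcm(968, 484) = 968.

968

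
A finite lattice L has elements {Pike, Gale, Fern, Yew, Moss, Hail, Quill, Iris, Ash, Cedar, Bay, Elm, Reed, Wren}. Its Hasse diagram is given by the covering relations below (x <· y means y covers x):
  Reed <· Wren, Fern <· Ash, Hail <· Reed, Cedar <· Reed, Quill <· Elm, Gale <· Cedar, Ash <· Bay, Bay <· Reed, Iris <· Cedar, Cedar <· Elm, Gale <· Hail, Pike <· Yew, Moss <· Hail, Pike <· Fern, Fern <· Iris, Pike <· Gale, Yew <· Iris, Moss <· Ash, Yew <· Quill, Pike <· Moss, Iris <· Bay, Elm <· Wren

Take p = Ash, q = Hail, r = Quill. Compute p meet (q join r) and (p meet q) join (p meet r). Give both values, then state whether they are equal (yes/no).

Ash; Moss; no

q join r = Wren, so p meet (q join r) = Ash meet Wren = Ash.
p meet q = Moss and p meet r = Pike, so (p meet q) join (p meet r) = Moss join Pike = Moss.
Equal: no.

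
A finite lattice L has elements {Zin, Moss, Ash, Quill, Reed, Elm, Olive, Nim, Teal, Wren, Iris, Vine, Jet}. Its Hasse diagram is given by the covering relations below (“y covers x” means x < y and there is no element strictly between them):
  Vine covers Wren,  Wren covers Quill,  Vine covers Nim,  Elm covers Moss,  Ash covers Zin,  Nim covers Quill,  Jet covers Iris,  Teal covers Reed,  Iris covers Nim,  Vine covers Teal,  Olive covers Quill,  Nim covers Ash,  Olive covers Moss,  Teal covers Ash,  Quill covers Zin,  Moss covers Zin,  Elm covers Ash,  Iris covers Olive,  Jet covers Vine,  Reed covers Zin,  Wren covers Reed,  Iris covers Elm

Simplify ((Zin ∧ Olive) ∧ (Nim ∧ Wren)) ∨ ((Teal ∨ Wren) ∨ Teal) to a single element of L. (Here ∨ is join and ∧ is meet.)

Vine

Zin ∧ Olive = Zin
Nim ∧ Wren = Quill
Zin ∧ Quill = Zin
Teal ∨ Wren = Vine
Vine ∨ Teal = Vine
Zin ∨ Vine = Vine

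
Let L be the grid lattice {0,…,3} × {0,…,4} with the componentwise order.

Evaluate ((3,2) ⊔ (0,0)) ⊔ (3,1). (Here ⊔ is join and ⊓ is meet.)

(3,2) ∨ (0,0) = (3,2)
(3,2) ∨ (3,1) = (3,2)

(3,2)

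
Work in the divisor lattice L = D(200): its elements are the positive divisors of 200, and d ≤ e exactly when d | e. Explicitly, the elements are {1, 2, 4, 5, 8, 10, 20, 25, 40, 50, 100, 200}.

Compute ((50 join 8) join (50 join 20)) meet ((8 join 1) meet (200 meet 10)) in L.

2

50 ∨ 8 = 200
50 ∨ 20 = 100
200 ∨ 100 = 200
8 ∨ 1 = 8
200 ∧ 10 = 10
8 ∧ 10 = 2
200 ∧ 2 = 2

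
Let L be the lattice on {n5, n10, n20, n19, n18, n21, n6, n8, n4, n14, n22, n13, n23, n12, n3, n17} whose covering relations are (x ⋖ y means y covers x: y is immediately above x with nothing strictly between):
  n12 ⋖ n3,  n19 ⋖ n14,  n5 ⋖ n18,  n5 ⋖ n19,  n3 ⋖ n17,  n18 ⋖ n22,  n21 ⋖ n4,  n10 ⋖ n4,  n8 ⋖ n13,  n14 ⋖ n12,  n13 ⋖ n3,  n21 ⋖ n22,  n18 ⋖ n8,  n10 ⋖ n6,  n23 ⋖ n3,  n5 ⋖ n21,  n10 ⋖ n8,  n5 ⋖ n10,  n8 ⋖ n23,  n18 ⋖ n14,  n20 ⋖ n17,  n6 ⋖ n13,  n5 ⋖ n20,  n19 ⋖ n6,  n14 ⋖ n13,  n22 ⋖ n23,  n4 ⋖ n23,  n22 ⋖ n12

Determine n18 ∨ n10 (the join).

Common upper bounds of {n18, n10}: n13, n17, n23, n3, n8.
The least among these is n8.

n8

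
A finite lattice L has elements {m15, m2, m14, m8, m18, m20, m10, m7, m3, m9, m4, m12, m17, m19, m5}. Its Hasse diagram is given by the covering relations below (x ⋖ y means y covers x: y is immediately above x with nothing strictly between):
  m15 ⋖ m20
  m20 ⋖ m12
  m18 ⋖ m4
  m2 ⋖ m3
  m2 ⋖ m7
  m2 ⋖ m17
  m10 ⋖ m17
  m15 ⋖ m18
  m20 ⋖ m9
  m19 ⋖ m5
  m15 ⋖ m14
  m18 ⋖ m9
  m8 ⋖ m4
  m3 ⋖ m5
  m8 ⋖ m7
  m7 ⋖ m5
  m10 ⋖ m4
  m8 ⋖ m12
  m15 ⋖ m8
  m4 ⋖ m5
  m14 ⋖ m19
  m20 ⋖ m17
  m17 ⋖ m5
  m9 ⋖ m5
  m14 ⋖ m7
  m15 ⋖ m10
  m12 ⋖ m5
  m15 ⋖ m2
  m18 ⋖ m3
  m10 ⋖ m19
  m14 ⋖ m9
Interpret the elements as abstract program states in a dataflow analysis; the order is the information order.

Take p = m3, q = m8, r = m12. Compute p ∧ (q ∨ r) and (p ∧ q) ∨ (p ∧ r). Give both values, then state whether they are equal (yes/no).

m15; m15; yes

q ∨ r = m12, so p ∧ (q ∨ r) = m3 ∧ m12 = m15.
p ∧ q = m15 and p ∧ r = m15, so (p ∧ q) ∨ (p ∧ r) = m15 ∨ m15 = m15.
Equal: yes.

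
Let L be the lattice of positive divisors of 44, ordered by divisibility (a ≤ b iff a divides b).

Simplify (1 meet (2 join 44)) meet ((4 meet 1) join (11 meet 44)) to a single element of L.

1

2 ∨ 44 = 44
1 ∧ 44 = 1
4 ∧ 1 = 1
11 ∧ 44 = 11
1 ∨ 11 = 11
1 ∧ 11 = 1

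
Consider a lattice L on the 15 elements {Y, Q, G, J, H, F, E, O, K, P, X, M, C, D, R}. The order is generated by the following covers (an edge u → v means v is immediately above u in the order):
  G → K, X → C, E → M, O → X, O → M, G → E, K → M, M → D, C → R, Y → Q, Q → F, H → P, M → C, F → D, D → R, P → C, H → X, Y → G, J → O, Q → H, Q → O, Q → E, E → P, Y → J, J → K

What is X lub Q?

Common upper bounds of {X, Q}: C, R, X.
The least among these is X.

X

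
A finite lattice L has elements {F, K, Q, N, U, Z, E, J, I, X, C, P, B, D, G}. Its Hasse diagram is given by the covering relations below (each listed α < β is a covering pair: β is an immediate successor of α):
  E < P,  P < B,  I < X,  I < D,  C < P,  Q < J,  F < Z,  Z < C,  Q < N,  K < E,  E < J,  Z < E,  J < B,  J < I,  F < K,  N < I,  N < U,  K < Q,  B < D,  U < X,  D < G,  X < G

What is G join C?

G

Common upper bounds of {G, C}: G.
The least among these is G.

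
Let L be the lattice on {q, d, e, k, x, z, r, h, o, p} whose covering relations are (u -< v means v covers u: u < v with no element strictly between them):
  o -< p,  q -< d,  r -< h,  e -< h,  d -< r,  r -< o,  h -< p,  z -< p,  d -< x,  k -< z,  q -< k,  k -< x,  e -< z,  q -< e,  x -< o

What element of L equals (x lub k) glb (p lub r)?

x

x ∨ k = x
p ∨ r = p
x ∧ p = x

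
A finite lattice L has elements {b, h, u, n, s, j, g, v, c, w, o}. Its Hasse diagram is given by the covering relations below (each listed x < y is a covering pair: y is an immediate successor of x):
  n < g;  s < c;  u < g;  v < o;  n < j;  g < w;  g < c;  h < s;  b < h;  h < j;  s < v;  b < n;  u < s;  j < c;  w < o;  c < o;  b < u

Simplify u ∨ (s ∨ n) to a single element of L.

s ∨ n = c
u ∨ c = c

c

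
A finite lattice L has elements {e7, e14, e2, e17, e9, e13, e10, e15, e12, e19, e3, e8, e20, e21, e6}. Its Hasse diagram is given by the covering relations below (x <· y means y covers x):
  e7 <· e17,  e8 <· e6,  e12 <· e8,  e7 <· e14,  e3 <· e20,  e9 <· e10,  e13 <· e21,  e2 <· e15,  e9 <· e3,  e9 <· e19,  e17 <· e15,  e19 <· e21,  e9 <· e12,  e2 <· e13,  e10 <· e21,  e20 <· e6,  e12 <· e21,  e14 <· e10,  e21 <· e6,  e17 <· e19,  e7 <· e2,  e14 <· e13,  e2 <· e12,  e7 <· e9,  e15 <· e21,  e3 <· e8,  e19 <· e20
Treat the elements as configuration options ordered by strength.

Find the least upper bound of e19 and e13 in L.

e21

Common upper bounds of {e19, e13}: e21, e6.
The least among these is e21.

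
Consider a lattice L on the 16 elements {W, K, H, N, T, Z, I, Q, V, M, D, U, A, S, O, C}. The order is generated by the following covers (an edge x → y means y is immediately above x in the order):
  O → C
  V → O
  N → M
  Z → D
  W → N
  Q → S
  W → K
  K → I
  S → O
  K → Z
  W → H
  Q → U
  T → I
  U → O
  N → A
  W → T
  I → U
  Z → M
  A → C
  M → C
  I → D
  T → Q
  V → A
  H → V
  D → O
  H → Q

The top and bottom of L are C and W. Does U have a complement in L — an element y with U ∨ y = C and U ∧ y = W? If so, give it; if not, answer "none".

N

Need y with U ∨ y = C and U ∧ y = W.
Checking each element gives: N.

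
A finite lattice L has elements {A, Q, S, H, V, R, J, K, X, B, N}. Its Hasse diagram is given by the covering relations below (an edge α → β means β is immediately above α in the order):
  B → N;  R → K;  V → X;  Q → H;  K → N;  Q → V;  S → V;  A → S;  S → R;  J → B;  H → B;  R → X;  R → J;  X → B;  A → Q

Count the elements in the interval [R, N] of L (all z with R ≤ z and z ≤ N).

The interval [R, N] = {B, J, K, N, R, X}, which has 6 elements.

6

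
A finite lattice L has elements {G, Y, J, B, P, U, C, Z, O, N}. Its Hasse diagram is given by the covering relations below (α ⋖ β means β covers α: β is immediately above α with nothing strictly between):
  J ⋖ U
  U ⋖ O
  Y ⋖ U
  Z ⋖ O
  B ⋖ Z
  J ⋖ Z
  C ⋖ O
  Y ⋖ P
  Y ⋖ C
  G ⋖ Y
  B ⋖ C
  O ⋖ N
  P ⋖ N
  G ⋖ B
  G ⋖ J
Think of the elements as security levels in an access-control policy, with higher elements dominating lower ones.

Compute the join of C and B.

C

Common upper bounds of {C, B}: C, N, O.
The least among these is C.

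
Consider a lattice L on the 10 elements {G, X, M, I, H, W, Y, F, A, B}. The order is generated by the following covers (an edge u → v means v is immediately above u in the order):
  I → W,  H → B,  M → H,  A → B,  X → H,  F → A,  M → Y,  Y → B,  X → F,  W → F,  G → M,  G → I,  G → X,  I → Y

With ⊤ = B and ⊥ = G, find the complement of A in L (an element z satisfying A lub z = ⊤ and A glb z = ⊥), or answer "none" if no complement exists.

Need z with A ∨ z = B and A ∧ z = G.
Checking each element gives: M.

M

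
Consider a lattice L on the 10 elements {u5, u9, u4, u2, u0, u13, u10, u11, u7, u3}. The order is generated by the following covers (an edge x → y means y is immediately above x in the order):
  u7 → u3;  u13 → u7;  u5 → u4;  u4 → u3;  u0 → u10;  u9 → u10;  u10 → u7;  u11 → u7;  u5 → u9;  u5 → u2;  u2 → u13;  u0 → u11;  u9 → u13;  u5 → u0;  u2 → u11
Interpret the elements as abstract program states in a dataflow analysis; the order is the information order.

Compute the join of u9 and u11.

Common upper bounds of {u9, u11}: u3, u7.
The least among these is u7.

u7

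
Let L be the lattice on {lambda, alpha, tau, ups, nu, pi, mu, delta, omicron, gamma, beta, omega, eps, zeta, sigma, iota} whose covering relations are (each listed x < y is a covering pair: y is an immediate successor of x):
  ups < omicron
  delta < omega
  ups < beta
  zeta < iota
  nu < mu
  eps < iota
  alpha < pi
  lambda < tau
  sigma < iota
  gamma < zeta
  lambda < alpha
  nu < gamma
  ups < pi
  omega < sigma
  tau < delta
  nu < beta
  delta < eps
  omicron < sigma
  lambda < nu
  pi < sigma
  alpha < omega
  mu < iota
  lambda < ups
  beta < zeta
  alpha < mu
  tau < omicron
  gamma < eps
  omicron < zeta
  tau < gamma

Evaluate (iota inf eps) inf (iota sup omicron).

iota ∧ eps = eps
iota ∨ omicron = iota
eps ∧ iota = eps

eps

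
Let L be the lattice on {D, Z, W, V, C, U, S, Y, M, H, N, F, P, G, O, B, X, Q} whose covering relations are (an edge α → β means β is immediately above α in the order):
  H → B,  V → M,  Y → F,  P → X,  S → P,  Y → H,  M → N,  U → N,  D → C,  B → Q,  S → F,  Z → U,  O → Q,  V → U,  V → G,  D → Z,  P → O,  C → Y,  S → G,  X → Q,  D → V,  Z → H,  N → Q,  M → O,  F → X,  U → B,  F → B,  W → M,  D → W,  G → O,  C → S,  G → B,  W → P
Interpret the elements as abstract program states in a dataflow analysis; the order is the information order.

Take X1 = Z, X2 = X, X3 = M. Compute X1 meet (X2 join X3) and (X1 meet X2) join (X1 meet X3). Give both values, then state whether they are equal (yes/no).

Z; D; no

X2 join X3 = Q, so X1 meet (X2 join X3) = Z meet Q = Z.
X1 meet X2 = D and X1 meet X3 = D, so (X1 meet X2) join (X1 meet X3) = D join D = D.
Equal: no.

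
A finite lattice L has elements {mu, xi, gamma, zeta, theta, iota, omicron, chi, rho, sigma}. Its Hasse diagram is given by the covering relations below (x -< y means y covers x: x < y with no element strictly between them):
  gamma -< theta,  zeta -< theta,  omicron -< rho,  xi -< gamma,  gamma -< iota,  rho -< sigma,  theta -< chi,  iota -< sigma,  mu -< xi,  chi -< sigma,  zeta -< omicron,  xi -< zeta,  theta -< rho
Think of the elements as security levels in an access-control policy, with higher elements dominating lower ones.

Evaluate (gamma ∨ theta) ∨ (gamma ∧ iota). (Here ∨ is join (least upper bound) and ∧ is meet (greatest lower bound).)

gamma ∨ theta = theta
gamma ∧ iota = gamma
theta ∨ gamma = theta

theta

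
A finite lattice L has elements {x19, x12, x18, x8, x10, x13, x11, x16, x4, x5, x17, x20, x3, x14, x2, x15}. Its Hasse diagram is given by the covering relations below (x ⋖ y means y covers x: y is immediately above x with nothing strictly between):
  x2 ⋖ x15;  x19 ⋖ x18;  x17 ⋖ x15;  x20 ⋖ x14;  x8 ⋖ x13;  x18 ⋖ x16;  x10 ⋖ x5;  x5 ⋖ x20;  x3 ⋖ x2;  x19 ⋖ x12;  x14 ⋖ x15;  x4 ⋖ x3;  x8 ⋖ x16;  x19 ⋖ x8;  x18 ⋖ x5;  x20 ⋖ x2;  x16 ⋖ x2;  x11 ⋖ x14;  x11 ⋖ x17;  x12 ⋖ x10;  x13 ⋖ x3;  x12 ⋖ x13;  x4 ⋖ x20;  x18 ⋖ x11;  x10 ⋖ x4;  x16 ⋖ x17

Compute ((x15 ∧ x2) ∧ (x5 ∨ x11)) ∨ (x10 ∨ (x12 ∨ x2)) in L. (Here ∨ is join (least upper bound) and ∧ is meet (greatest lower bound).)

x15 ∧ x2 = x2
x5 ∨ x11 = x14
x2 ∧ x14 = x20
x12 ∨ x2 = x2
x10 ∨ x2 = x2
x20 ∨ x2 = x2

x2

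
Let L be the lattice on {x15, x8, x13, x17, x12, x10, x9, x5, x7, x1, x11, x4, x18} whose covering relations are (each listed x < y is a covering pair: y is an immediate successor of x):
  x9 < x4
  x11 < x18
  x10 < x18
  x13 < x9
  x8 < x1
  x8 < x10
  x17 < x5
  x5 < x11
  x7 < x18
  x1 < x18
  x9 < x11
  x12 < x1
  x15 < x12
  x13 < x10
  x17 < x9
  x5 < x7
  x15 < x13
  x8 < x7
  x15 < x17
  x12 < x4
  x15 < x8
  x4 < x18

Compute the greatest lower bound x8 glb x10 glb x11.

x15

Common lower bounds of {x8, x10, x11}: x15.
The greatest among these is x15.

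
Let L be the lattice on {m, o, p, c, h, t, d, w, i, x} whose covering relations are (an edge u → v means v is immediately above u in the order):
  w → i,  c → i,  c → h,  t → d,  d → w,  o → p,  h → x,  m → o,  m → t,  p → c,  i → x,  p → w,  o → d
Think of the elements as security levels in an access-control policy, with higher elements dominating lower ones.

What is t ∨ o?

d

Common upper bounds of {t, o}: d, i, w, x.
The least among these is d.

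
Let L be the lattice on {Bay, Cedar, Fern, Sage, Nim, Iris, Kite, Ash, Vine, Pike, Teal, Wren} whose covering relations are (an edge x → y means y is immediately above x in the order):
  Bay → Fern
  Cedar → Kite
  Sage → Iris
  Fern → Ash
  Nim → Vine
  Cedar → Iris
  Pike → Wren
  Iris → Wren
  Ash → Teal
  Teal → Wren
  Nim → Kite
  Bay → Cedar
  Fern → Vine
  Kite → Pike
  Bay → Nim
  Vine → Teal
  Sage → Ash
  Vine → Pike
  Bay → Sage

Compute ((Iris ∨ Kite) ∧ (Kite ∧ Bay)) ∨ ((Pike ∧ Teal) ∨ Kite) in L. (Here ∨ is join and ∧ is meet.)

Pike

Iris ∨ Kite = Wren
Kite ∧ Bay = Bay
Wren ∧ Bay = Bay
Pike ∧ Teal = Vine
Vine ∨ Kite = Pike
Bay ∨ Pike = Pike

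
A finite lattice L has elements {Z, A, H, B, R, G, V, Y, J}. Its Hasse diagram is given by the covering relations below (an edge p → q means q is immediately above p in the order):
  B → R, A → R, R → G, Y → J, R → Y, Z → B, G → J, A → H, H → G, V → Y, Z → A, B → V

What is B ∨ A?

Common upper bounds of {B, A}: G, J, R, Y.
The least among these is R.

R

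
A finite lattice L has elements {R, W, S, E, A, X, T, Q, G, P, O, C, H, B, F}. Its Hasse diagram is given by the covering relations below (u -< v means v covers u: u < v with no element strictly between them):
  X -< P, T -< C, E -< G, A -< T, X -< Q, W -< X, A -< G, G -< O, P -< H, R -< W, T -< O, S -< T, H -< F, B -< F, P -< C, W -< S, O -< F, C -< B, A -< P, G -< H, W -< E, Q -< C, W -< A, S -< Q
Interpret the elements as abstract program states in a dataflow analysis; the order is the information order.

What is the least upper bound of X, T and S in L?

Common upper bounds of {X, T, S}: B, C, F.
The least among these is C.

C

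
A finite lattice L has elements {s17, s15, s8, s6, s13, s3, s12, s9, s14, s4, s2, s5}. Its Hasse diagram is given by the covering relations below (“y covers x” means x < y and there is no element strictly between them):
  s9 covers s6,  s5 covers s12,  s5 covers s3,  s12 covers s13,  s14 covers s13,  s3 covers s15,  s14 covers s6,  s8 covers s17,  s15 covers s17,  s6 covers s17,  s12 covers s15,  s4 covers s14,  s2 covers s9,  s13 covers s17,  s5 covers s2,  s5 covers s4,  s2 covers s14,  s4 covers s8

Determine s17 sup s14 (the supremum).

Common upper bounds of {s17, s14}: s14, s2, s4, s5.
The least among these is s14.

s14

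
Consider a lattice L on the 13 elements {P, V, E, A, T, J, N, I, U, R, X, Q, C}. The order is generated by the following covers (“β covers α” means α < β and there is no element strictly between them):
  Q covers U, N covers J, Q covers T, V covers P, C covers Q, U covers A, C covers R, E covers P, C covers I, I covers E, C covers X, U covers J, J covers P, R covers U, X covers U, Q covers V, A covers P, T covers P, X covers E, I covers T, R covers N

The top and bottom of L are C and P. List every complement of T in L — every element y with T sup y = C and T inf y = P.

Need y with T ∨ y = C and T ∧ y = P.
Checking each element gives: N, R, X.

N, R, X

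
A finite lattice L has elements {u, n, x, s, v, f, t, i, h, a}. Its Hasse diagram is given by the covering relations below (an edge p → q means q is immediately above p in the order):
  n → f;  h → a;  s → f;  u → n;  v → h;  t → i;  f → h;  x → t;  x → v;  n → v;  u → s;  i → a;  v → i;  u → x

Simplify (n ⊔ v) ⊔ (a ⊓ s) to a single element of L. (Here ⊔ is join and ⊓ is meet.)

h

n ∨ v = v
a ∧ s = s
v ∨ s = h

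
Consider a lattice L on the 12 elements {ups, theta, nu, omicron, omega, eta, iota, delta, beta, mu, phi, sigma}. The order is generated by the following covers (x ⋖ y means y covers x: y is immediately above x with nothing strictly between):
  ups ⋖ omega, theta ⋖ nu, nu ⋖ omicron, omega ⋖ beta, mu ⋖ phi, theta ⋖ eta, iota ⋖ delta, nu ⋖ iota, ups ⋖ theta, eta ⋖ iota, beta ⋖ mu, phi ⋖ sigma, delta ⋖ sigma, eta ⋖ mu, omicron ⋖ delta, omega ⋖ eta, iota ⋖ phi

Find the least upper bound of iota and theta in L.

Common upper bounds of {iota, theta}: delta, iota, phi, sigma.
The least among these is iota.

iota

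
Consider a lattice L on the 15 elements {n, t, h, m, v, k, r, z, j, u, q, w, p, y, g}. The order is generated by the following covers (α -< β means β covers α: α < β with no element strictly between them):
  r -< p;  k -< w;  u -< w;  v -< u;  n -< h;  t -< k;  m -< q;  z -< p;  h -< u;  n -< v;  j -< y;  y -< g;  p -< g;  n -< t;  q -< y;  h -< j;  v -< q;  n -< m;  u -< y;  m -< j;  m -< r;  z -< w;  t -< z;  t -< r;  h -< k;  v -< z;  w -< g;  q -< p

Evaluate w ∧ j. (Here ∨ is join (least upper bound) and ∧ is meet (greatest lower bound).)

h

w ∧ j = h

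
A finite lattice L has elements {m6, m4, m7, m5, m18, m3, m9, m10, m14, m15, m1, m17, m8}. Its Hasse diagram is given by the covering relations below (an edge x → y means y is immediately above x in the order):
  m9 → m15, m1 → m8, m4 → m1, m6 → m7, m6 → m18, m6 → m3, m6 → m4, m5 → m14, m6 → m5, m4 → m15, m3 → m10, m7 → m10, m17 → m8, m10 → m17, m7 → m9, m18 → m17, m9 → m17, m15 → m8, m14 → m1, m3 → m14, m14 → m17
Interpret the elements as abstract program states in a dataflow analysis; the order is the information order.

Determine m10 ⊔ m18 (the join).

m17

Common upper bounds of {m10, m18}: m17, m8.
The least among these is m17.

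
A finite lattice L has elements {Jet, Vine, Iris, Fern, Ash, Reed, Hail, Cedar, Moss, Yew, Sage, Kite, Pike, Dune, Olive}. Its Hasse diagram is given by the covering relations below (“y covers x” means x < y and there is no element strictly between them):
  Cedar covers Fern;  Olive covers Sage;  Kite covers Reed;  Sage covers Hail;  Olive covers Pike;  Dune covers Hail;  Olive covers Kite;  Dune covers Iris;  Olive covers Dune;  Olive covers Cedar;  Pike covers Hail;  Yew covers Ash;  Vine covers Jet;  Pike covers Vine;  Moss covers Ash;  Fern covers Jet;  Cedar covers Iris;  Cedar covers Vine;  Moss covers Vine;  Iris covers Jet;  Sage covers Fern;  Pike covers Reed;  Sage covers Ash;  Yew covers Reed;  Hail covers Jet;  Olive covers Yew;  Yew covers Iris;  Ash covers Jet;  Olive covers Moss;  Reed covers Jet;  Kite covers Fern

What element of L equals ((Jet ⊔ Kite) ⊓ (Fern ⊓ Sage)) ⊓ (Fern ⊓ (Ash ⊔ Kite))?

Fern

Jet ∨ Kite = Kite
Fern ∧ Sage = Fern
Kite ∧ Fern = Fern
Ash ∨ Kite = Olive
Fern ∧ Olive = Fern
Fern ∧ Fern = Fern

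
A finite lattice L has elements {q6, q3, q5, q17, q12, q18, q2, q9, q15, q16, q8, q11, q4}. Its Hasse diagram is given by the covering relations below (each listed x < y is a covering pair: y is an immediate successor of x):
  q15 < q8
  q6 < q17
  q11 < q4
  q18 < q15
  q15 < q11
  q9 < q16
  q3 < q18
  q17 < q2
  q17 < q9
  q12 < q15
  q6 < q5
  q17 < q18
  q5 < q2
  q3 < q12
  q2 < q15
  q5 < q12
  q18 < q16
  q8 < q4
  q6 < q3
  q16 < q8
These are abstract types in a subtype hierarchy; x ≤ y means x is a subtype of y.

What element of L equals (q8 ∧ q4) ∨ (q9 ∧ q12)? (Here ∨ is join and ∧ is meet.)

q8

q8 ∧ q4 = q8
q9 ∧ q12 = q6
q8 ∨ q6 = q8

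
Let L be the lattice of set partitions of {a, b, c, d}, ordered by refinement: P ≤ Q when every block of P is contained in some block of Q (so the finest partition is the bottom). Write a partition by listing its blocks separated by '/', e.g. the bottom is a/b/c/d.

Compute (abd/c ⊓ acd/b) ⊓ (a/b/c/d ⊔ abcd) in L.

abd/c ∧ acd/b = ad/b/c
a/b/c/d ∨ abcd = abcd
ad/b/c ∧ abcd = ad/b/c

ad/b/c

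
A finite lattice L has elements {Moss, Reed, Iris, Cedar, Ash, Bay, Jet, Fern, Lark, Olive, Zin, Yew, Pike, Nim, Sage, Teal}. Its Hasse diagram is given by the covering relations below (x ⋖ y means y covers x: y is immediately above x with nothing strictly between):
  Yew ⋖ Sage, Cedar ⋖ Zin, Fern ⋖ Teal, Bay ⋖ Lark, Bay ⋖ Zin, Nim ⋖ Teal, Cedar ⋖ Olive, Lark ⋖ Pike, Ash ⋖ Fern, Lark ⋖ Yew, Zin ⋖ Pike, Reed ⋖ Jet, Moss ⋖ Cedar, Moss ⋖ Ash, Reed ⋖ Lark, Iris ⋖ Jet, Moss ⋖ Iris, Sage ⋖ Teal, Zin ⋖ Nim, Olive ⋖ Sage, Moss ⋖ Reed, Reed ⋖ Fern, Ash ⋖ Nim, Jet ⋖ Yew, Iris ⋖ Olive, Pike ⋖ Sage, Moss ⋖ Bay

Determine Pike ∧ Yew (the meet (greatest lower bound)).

Common lower bounds of {Pike, Yew}: Bay, Lark, Moss, Reed.
The greatest among these is Lark.

Lark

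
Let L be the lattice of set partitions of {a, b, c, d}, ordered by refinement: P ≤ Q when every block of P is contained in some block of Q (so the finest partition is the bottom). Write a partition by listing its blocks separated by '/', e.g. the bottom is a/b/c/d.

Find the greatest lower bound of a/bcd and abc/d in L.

The meet (common refinement) of a/bcd and abc/d intersects blocks pairwise, giving a/bc/d.

a/bc/d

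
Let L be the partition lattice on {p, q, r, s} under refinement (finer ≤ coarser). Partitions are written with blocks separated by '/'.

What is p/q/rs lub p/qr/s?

The join of p/q/rs and p/qr/s merges any blocks that overlap across the partitions, giving p/qrs.

p/qrs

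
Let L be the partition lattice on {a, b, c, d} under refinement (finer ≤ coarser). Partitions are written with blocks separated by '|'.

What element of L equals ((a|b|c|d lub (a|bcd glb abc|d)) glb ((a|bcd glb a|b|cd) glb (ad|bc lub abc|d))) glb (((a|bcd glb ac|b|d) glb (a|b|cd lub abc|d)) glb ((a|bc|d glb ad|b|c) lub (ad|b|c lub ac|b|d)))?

a|b|c|d

a|bcd ∧ abc|d = a|bc|d
a|b|c|d ∨ a|bc|d = a|bc|d
a|bcd ∧ a|b|cd = a|b|cd
ad|bc ∨ abc|d = abcd
a|b|cd ∧ abcd = a|b|cd
a|bc|d ∧ a|b|cd = a|b|c|d
a|bcd ∧ ac|b|d = a|b|c|d
a|b|cd ∨ abc|d = abcd
a|b|c|d ∧ abcd = a|b|c|d
a|bc|d ∧ ad|b|c = a|b|c|d
ad|b|c ∨ ac|b|d = acd|b
a|b|c|d ∨ acd|b = acd|b
a|b|c|d ∧ acd|b = a|b|c|d
a|b|c|d ∧ a|b|c|d = a|b|c|d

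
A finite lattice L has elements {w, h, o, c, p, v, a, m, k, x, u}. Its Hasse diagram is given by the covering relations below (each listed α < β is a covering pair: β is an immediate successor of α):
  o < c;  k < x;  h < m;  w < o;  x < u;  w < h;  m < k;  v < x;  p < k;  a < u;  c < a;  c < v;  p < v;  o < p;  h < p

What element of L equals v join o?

v

v ∨ o = v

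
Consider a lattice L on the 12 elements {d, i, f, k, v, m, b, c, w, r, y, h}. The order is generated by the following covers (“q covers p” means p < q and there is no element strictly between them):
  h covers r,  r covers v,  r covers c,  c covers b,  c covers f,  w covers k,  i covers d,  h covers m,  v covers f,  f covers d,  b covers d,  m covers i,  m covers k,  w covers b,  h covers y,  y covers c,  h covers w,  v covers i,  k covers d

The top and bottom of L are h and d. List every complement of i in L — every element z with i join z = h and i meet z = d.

w, y

Need z with i ∨ z = h and i ∧ z = d.
Checking each element gives: w, y.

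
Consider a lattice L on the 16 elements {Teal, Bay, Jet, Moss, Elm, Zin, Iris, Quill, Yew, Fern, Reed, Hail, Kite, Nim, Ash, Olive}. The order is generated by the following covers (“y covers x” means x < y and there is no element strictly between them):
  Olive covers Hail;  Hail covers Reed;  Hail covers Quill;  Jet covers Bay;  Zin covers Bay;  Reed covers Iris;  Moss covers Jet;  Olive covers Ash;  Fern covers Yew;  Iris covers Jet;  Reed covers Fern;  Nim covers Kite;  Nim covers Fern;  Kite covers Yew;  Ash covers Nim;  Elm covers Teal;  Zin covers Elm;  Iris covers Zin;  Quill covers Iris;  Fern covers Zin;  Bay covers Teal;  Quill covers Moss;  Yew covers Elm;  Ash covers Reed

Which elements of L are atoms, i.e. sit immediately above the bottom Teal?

Bay, Elm

The atoms are exactly the elements that cover Teal: Bay, Elm.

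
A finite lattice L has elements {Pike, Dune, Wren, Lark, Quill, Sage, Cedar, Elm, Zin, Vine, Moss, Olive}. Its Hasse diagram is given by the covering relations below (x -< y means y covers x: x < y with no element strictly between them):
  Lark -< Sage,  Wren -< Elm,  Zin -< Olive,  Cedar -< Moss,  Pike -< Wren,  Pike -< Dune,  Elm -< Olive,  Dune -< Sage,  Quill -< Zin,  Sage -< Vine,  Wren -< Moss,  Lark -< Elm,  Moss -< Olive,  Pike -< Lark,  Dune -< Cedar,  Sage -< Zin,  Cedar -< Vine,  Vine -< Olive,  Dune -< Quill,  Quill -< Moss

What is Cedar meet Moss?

Common lower bounds of {Cedar, Moss}: Cedar, Dune, Pike.
The greatest among these is Cedar.

Cedar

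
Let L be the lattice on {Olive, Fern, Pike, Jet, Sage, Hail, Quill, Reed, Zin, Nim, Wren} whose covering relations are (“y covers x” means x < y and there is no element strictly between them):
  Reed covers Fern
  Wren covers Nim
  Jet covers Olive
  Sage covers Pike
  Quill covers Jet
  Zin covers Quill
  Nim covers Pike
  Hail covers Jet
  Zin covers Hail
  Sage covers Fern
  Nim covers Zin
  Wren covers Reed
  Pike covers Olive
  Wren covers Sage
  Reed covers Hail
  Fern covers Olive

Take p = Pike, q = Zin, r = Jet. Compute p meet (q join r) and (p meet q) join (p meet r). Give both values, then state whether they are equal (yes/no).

q join r = Zin, so p meet (q join r) = Pike meet Zin = Olive.
p meet q = Olive and p meet r = Olive, so (p meet q) join (p meet r) = Olive join Olive = Olive.
Equal: yes.

Olive; Olive; yes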